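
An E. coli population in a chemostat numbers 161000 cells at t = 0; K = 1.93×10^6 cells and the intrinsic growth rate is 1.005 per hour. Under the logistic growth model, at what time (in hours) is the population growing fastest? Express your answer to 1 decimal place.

2.4 hours

Logistic growth is fastest at N = K/2 = 965000.
A = (K − N₀)/N₀ = 10.988. Set K/(1 + A·e^(−rt)) = K/2 → A·e^(−rt) = 1.
e^(−1.005t) = 1/10.988 = 0.0910119, so t = ln(10.988)/1.005 = 2.3968/1.005 = 2.3848.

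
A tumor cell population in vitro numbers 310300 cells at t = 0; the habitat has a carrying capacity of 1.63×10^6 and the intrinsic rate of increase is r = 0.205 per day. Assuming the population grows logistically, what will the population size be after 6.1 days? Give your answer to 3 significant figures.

735000 cells

A = (K − N₀)/N₀ = (1.63×10^6 − 310300)/310300 = 4.253.
N(t) = K/(1 + A·e^(−rt)) = 1.63×10^6/(1 + 4.253×e^(−0.205×6.1)).
e^(−1.25) = 0.28636; denominator = 1 + 4.253×0.28636 = 2.2179.
N = 1.63×10^6/2.2179 = 734933.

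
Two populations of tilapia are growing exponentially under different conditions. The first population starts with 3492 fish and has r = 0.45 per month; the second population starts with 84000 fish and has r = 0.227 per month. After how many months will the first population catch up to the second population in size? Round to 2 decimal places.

14.26 months

Set 3492·e^(0.45t) = 84000·e^(0.227t).
e^((0.45 − 0.227)t) = 84000/3492 → e^(0.223·t) = 24.055.
0.223·t = ln(24.055) = 3.1803, so t = 3.1803/0.223 = 14.262.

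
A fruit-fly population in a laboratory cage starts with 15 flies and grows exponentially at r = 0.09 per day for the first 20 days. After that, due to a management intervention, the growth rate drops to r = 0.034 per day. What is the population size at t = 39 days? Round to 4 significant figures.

173.1 flies

Phase 1: N(20) = 15·e^(0.09×20) = 15·e^1.8 = 90.7447.
Phase 2 runs for 39 − 20 = 19 days at r = 0.034.
N(39) = 90.7447·e^(0.034×19) = 90.7447·e^0.646 = 173.131.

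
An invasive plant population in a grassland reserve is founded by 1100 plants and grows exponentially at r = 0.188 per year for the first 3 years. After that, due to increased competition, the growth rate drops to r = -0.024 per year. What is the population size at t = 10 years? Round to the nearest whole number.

1634 plants

Phase 1: N(3) = 1100·e^(0.188×3) = 1100·e^0.564 = 1933.46.
Phase 2 runs for 10 − 3 = 7 years at r = -0.024.
N(10) = 1933.46·e^(-0.024×7) = 1933.46·e^-0.168 = 1634.46.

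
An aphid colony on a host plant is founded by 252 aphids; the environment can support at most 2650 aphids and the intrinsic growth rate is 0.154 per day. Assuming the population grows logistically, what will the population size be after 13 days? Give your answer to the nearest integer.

A = (K − N₀)/N₀ = (2650 − 252)/252 = 9.5159.
N(t) = K/(1 + A·e^(−rt)) = 2650/(1 + 9.5159×e^(−0.154×13)).
e^(−2.002) = 0.13506; denominator = 1 + 9.5159×0.13506 = 2.2853.
N = 2650/2.2853 = 1159.61.

1160 aphids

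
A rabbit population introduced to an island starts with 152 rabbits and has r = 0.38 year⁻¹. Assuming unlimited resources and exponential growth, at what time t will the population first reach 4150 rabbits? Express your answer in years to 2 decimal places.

Set N₀·e^(rt) = 4150: e^(0.38·t) = 4150/152 = 27.303.
0.38·t = ln(27.303) = 3.307, so t = 3.307/0.38 = 8.7026.

8.70 years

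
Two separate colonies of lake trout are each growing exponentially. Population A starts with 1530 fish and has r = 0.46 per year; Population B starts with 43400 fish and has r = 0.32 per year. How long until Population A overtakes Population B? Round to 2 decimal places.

23.89 years

Set 1530·e^(0.46t) = 43400·e^(0.32t).
e^((0.46 − 0.32)t) = 43400/1530 → e^(0.14·t) = 28.366.
0.14·t = ln(28.366) = 3.3452, so t = 3.3452/0.14 = 23.894.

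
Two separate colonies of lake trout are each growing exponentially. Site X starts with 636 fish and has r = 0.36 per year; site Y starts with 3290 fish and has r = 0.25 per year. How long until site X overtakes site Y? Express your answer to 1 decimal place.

Set 636·e^(0.36t) = 3290·e^(0.25t).
e^((0.36 − 0.25)t) = 3290/636 → e^(0.11·t) = 5.173.
0.11·t = ln(5.173) = 1.6434, so t = 1.6434/0.11 = 14.94.

14.9 years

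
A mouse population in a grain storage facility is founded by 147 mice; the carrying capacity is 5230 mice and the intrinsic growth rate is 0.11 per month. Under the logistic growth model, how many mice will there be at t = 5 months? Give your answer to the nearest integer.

A = (K − N₀)/N₀ = (5230 − 147)/147 = 34.578.
N(t) = K/(1 + A·e^(−rt)) = 5230/(1 + 34.578×e^(−0.11×5)).
e^(−0.55) = 0.57695; denominator = 1 + 34.578×0.57695 = 20.95.
N = 5230/20.95 = 249.643.

250 mice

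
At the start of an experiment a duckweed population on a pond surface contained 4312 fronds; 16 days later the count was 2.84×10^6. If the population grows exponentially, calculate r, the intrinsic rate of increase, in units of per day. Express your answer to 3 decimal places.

From N(t) = N₀·e^(rt): e^(r·16) = 2.84×10^6/4312 = 658.63.
r·16 = ln(658.63) = 6.4902, so r = 6.4902/16 = 0.40563.

0.406 per day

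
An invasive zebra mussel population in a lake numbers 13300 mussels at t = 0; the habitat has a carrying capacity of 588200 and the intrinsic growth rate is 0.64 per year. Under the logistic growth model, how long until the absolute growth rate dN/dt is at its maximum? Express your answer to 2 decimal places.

Logistic growth is fastest at N = K/2 = 294100.
A = (K − N₀)/N₀ = 43.226. Set K/(1 + A·e^(−rt)) = K/2 → A·e^(−rt) = 1.
e^(−0.64t) = 1/43.226 = 0.0231345, so t = ln(43.226)/0.64 = 3.7664/0.64 = 5.8851.

5.89 years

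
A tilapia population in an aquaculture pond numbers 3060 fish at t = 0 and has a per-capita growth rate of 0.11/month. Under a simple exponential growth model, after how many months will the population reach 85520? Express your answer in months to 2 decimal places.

30.28 months

Set N₀·e^(rt) = 85520: e^(0.11·t) = 85520/3060 = 27.948.
0.11·t = ln(27.948) = 3.3303, so t = 3.3303/0.11 = 30.276.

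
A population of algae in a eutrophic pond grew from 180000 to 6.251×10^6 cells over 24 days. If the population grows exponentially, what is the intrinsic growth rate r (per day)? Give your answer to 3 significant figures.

0.148 per day

From N(t) = N₀·e^(rt): e^(r·24) = 6.251×10^6/180000 = 34.728.
r·24 = ln(34.728) = 3.5475, so r = 3.5475/24 = 0.14781.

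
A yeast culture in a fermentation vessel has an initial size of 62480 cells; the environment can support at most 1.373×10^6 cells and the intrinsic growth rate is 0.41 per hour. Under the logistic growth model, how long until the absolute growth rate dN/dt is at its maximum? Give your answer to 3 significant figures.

7.42 hours

Logistic growth is fastest at N = K/2 = 686500.
A = (K − N₀)/N₀ = 20.975. Set K/(1 + A·e^(−rt)) = K/2 → A·e^(−rt) = 1.
e^(−0.41t) = 1/20.975 = 0.0476757, so t = ln(20.975)/0.41 = 3.0433/0.41 = 7.4228.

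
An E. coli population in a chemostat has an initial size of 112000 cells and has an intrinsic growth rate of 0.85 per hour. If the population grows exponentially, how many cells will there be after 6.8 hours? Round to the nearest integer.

36261029 cells

N(t) = N₀·e^(rt) = 112000 × e^(0.85×6.8) = 112000 × e^5.78.
e^5.78 ≈ 323.76, so N ≈ 112000 × 323.76 = 3.626103×10^7.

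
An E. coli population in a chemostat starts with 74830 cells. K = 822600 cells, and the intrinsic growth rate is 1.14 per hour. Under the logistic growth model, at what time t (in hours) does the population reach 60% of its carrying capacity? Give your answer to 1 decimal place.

2.4 hours

A = (K − N₀)/N₀ = (822600 − 74830)/74830 = 9.9929.
Solve 822600/(1 + 9.9929·e^(−1.14t)) = 493560: 1 + 9.9929·e^(−1.14t) = 1.6667, so e^(−1.14t) = 0.0667139.
−1.14·t = ln(0.0667139) = -2.7073, so t = 2.7073/1.14 = 2.3749.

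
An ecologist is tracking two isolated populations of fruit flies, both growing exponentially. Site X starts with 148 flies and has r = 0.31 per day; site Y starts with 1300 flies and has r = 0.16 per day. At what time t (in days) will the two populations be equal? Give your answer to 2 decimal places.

Set 148·e^(0.31t) = 1300·e^(0.16t).
e^((0.31 − 0.16)t) = 1300/148 → e^(0.15·t) = 8.7838.
0.15·t = ln(8.7838) = 2.1729, so t = 2.1729/0.15 = 14.486.

14.49 days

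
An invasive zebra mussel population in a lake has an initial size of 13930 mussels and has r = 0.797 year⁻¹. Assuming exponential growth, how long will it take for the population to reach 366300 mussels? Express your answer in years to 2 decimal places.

4.10 years

Set N₀·e^(rt) = 366300: e^(0.797·t) = 366300/13930 = 26.296.
0.797·t = ln(26.296) = 3.2694, so t = 3.2694/0.797 = 4.1021.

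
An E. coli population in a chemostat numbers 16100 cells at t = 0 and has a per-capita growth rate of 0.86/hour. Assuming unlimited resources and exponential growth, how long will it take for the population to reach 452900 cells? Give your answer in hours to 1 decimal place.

3.9 hours

Set N₀·e^(rt) = 452900: e^(0.86·t) = 452900/16100 = 28.13.
0.86·t = ln(28.13) = 3.3369, so t = 3.3369/0.86 = 3.8801.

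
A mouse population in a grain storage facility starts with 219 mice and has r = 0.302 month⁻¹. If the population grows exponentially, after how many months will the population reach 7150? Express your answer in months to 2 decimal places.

Set N₀·e^(rt) = 7150: e^(0.302·t) = 7150/219 = 32.648.
0.302·t = ln(32.648) = 3.4858, so t = 3.4858/0.302 = 11.542.

11.54 months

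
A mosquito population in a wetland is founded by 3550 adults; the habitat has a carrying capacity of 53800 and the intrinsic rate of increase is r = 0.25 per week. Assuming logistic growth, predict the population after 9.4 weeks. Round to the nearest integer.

22894 adults

A = (K − N₀)/N₀ = (53800 − 3550)/3550 = 14.155.
N(t) = K/(1 + A·e^(−rt)) = 53800/(1 + 14.155×e^(−0.25×9.4)).
e^(−2.35) = 0.095369; denominator = 1 + 14.155×0.095369 = 2.3499.
N = 53800/2.3499 = 22894.2.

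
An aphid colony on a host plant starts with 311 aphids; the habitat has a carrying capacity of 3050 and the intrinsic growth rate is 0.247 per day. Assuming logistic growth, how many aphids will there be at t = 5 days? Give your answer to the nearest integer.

A = (K − N₀)/N₀ = (3050 − 311)/311 = 8.8071.
N(t) = K/(1 + A·e^(−rt)) = 3050/(1 + 8.8071×e^(−0.247×5)).
e^(−1.235) = 0.29083; denominator = 1 + 8.8071×0.29083 = 3.5614.
N = 3050/3.5614 = 856.404.

856 aphids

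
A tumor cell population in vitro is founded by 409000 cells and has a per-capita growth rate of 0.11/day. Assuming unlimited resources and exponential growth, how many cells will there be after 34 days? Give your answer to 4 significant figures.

N(t) = N₀·e^(rt) = 409000 × e^(0.11×34) = 409000 × e^3.74.
e^3.74 ≈ 42.098, so N ≈ 409000 × 42.098 = 1.721808×10^7.

17220000 cells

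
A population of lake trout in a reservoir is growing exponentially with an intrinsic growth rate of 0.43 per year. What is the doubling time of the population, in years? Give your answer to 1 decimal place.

1.6 years

Doubling time t_d = ln(2)/r = 0.6931/0.43 = 1.612.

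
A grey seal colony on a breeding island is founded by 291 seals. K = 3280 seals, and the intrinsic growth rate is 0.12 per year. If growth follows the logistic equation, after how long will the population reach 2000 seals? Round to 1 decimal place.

23.1 years

A = (K − N₀)/N₀ = (3280 − 291)/291 = 10.271.
Solve 3280/(1 + 10.271·e^(−0.12t)) = 2000: 1 + 10.271·e^(−0.12t) = 1.64, so e^(−0.12t) = 0.0623085.
−0.12·t = ln(0.0623085) = -2.7757, so t = 2.7757/0.12 = 23.13.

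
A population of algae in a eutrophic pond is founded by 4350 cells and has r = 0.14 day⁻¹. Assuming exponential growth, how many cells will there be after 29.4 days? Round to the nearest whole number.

N(t) = N₀·e^(rt) = 4350 × e^(0.14×29.4) = 4350 × e^4.116.
e^4.116 ≈ 61.313, so N ≈ 4350 × 61.313 = 266714.

266714 cells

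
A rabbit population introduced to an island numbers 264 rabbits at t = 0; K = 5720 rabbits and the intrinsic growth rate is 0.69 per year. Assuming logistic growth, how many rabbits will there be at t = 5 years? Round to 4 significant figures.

A = (K − N₀)/N₀ = (5720 − 264)/264 = 20.667.
N(t) = K/(1 + A·e^(−rt)) = 5720/(1 + 20.667×e^(−0.69×5)).
e^(−3.45) = 0.031746; denominator = 1 + 20.667×0.031746 = 1.6561.
N = 5720/1.6561 = 3453.95.

3454 rabbits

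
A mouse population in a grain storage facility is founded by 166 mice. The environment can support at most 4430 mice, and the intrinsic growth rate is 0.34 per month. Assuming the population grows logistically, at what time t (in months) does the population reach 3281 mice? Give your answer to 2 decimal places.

A = (K − N₀)/N₀ = (4430 − 166)/166 = 25.687.
Solve 4430/(1 + 25.687·e^(−0.34t)) = 3281: 1 + 25.687·e^(−0.34t) = 1.3502, so e^(−0.34t) = 0.0136334.
−0.34·t = ln(0.0136334) = -4.2952, so t = 4.2952/0.34 = 12.633.

12.63 months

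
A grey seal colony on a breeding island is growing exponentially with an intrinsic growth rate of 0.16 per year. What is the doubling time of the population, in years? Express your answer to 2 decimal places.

Doubling time t_d = ln(2)/r = 0.6931/0.16 = 4.3322.

4.33 years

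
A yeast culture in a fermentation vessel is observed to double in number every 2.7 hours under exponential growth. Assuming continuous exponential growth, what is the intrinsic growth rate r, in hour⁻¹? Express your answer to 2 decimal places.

r = ln(2)/t_d = 0.6931/2.7 = 0.25672.

0.26 per hour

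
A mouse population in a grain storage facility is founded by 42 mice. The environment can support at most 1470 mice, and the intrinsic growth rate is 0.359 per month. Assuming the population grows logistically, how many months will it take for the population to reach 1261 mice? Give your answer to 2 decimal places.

A = (K − N₀)/N₀ = (1470 − 42)/42 = 34.
Solve 1470/(1 + 34·e^(−0.359t)) = 1261: 1 + 34·e^(−0.359t) = 1.1657, so e^(−0.359t) = 0.00487475.
−0.359·t = ln(0.00487475) = -5.3237, so t = 5.3237/0.359 = 14.829.

14.83 months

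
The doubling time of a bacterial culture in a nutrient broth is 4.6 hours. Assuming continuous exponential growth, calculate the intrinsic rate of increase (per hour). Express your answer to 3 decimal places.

r = ln(2)/t_d = 0.6931/4.6 = 0.15068.

0.151 per hour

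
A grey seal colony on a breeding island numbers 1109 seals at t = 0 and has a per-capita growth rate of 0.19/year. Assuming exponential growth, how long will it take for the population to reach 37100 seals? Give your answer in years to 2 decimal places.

18.47 years

Set N₀·e^(rt) = 37100: e^(0.19·t) = 37100/1109 = 33.454.
0.19·t = ln(33.454) = 3.5102, so t = 3.5102/0.19 = 18.475.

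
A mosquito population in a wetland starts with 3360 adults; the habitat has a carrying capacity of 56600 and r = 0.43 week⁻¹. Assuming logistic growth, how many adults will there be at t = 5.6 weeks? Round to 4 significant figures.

23330 adults

A = (K − N₀)/N₀ = (56600 − 3360)/3360 = 15.845.
N(t) = K/(1 + A·e^(−rt)) = 56600/(1 + 15.845×e^(−0.43×5.6)).
e^(−2.408) = 0.089995; denominator = 1 + 15.845×0.089995 = 2.426.
N = 56600/2.426 = 23330.6.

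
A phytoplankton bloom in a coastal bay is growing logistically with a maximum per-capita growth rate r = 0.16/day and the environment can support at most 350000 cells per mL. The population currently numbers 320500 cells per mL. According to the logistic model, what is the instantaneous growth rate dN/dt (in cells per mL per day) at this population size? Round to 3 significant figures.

dN/dt = rN(1 − N/K) = 0.16 × 320500 × (1 − 320500/350000).
1 − 320500/350000 = 0.084286; dN/dt = 0.16 × 320500 × 0.084286 = 4322.2.

4320 cells per mL per day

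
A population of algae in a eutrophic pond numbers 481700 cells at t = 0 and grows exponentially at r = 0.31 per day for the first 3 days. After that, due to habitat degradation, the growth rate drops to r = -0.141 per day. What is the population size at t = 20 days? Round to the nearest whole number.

Phase 1: N(3) = 481700·e^(0.31×3) = 481700·e^0.93 = 1.220873×10^6.
Phase 2 runs for 20 − 3 = 17 days at r = -0.141.
N(20) = 1.220873×10^6·e^(-0.141×17) = 1.220873×10^6·e^-2.397 = 111088.

111088 cells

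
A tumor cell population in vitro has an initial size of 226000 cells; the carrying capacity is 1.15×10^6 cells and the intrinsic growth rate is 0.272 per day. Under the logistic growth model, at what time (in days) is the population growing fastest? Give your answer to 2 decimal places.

Logistic growth is fastest at N = K/2 = 575000.
A = (K − N₀)/N₀ = 4.0885. Set K/(1 + A·e^(−rt)) = K/2 → A·e^(−rt) = 1.
e^(−0.272t) = 1/4.0885 = 0.244589, so t = ln(4.0885)/0.272 = 1.4082/0.272 = 5.1771.

5.18 days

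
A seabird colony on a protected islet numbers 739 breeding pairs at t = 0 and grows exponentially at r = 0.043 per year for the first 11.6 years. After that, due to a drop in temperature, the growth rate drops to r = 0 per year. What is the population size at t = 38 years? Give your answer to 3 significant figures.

Phase 1: N(11.6) = 739·e^(0.043×11.6) = 739·e^0.4988 = 1216.94.
Phase 2 runs for 38 − 11.6 = 26.4 years at r = 0.
N(38) = 1216.94·e^(0×26.4) = 1216.94·e^-0 = 1216.94.

1220 breeding pairs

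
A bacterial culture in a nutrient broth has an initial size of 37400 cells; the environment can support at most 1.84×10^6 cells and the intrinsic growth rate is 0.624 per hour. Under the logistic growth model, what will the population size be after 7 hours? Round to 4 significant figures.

1142000 cells

A = (K − N₀)/N₀ = (1.84×10^6 − 37400)/37400 = 48.198.
N(t) = K/(1 + A·e^(−rt)) = 1.84×10^6/(1 + 48.198×e^(−0.624×7)).
e^(−4.368) = 0.012677; denominator = 1 + 48.198×0.012677 = 1.611.
N = 1.84×10^6/1.611 = 1.142159×10^6.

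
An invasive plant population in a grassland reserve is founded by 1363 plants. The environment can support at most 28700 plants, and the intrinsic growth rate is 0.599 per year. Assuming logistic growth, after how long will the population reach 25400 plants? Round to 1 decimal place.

8.4 years

A = (K − N₀)/N₀ = (28700 − 1363)/1363 = 20.056.
Solve 28700/(1 + 20.056·e^(−0.599t)) = 25400: 1 + 20.056·e^(−0.599t) = 1.1299, so e^(−0.599t) = 0.00647777.
−0.599·t = ln(0.00647777) = -5.0394, so t = 5.0394/0.599 = 8.413.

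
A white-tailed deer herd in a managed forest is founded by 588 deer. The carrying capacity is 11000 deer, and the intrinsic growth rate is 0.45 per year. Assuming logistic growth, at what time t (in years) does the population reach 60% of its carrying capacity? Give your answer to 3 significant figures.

7.29 years

A = (K − N₀)/N₀ = (11000 − 588)/588 = 17.707.
Solve 11000/(1 + 17.707·e^(−0.45t)) = 6600: 1 + 17.707·e^(−0.45t) = 1.6667, so e^(−0.45t) = 0.0376489.
−0.45·t = ln(0.0376489) = -3.2795, so t = 3.2795/0.45 = 7.2877.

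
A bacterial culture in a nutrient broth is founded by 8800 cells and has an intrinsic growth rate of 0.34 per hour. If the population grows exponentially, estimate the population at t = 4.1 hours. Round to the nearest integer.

35472 cells

N(t) = N₀·e^(rt) = 8800 × e^(0.34×4.1) = 8800 × e^1.394.
e^1.394 ≈ 4.0309, so N ≈ 8800 × 4.0309 = 35472.3.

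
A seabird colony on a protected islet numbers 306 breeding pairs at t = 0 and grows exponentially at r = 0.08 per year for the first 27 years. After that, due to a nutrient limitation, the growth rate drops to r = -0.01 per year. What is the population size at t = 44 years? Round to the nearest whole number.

2239 breeding pairs

Phase 1: N(27) = 306·e^(0.08×27) = 306·e^2.16 = 2653.37.
Phase 2 runs for 44 − 27 = 17 years at r = -0.01.
N(44) = 2653.37·e^(-0.01×17) = 2653.37·e^-0.17 = 2238.55.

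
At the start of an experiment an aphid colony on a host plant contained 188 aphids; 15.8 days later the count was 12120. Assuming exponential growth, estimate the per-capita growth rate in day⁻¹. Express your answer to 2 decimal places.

From N(t) = N₀·e^(rt): e^(r·15.8) = 12120/188 = 64.468.
r·15.8 = ln(64.468) = 4.1662, so r = 4.1662/15.8 = 0.26368.

0.26 per day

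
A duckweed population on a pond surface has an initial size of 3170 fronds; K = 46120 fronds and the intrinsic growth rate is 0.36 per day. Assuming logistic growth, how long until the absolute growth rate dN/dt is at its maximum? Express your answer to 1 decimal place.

Logistic growth is fastest at N = K/2 = 23060.
A = (K − N₀)/N₀ = 13.549. Set K/(1 + A·e^(−rt)) = K/2 → A·e^(−rt) = 1.
e^(−0.36t) = 1/13.549 = 0.0738068, so t = ln(13.549)/0.36 = 2.6063/0.36 = 7.2397.

7.2 days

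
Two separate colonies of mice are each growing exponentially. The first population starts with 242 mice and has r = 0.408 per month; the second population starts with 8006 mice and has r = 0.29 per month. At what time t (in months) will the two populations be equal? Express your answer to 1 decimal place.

29.7 months

Set 242·e^(0.408t) = 8006·e^(0.29t).
e^((0.408 − 0.29)t) = 8006/242 → e^(0.118·t) = 33.083.
0.118·t = ln(33.083) = 3.499, so t = 3.499/0.118 = 29.653.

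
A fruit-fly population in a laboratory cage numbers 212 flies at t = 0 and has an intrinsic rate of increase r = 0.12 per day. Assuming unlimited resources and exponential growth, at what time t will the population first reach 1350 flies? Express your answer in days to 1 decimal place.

Set N₀·e^(rt) = 1350: e^(0.12·t) = 1350/212 = 6.3679.
0.12·t = ln(6.3679) = 1.8513, so t = 1.8513/0.12 = 15.427.

15.4 days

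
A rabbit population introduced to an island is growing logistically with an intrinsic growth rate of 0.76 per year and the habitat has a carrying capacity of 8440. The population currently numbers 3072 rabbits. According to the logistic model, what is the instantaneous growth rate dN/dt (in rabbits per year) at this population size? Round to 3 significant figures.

1480 rabbits per year

dN/dt = rN(1 − N/K) = 0.76 × 3072 × (1 − 3072/8440).
1 − 3072/8440 = 0.63602; dN/dt = 0.76 × 3072 × 0.63602 = 1484.9.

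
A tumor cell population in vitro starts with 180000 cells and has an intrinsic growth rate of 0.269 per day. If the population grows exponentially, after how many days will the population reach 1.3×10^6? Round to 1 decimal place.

7.4 days

Set N₀·e^(rt) = 1.3×10^6: e^(0.269·t) = 1.3×10^6/180000 = 7.2222.
0.269·t = ln(7.2222) = 1.9772, so t = 1.9772/0.269 = 7.35.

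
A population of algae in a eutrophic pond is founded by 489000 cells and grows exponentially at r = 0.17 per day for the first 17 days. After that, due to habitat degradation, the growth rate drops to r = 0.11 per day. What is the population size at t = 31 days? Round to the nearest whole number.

Phase 1: N(17) = 489000·e^(0.17×17) = 489000·e^2.89 = 8.798728×10^6.
Phase 2 runs for 31 − 17 = 14 days at r = 0.11.
N(31) = 8.798728×10^6·e^(0.11×14) = 8.798728×10^6·e^1.54 = 4.104246×10^7.

41042463 cells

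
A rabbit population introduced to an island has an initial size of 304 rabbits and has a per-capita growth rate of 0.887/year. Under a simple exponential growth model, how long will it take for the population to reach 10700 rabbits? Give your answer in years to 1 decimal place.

Set N₀·e^(rt) = 10700: e^(0.887·t) = 10700/304 = 35.197.
0.887·t = ln(35.197) = 3.561, so t = 3.561/0.887 = 4.0146.

4.0 years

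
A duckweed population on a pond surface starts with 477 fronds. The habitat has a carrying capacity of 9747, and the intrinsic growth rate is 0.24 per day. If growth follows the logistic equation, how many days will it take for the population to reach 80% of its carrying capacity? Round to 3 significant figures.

A = (K − N₀)/N₀ = (9747 − 477)/477 = 19.434.
Solve 9747/(1 + 19.434·e^(−0.24t)) = 7797.6: 1 + 19.434·e^(−0.24t) = 1.25, so e^(−0.24t) = 0.0128641.
−0.24·t = ln(0.0128641) = -4.3533, so t = 4.3533/0.24 = 18.139.

18.1 days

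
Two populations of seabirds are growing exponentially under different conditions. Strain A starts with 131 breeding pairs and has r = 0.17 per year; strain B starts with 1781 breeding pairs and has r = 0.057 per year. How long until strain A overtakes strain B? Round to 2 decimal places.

23.09 years

Set 131·e^(0.17t) = 1781·e^(0.057t).
e^((0.17 − 0.057)t) = 1781/131 → e^(0.113·t) = 13.595.
0.113·t = ln(13.595) = 2.6097, so t = 2.6097/0.113 = 23.095.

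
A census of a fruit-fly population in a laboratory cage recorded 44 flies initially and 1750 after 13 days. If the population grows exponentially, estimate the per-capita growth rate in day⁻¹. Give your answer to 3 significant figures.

0.283 per day

From N(t) = N₀·e^(rt): e^(r·13) = 1750/44 = 39.773.
r·13 = ln(39.773) = 3.6832, so r = 3.6832/13 = 0.28332.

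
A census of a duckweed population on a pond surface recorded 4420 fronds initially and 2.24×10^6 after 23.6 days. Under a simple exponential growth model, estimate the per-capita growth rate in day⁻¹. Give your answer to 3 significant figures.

From N(t) = N₀·e^(rt): e^(r·23.6) = 2.24×10^6/4420 = 506.79.
r·23.6 = ln(506.79) = 6.2281, so r = 6.2281/23.6 = 0.2639.

0.264 per day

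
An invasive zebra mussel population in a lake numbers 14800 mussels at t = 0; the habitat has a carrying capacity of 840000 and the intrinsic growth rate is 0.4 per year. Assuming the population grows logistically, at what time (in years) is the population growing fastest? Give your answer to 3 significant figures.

Logistic growth is fastest at N = K/2 = 420000.
A = (K − N₀)/N₀ = 55.757. Set K/(1 + A·e^(−rt)) = K/2 → A·e^(−rt) = 1.
e^(−0.4t) = 1/55.757 = 0.017935, so t = ln(55.757)/0.4 = 4.021/0.4 = 10.052.

10.1 years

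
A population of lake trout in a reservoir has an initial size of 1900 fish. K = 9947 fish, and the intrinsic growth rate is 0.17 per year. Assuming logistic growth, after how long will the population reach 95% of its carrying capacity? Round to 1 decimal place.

A = (K − N₀)/N₀ = (9947 − 1900)/1900 = 4.2353.
Solve 9947/(1 + 4.2353·e^(−0.17t)) = 9449.65: 1 + 4.2353·e^(−0.17t) = 1.0526, so e^(−0.17t) = 0.012427.
−0.17·t = ln(0.012427) = -4.3879, so t = 4.3879/0.17 = 25.811.

25.8 years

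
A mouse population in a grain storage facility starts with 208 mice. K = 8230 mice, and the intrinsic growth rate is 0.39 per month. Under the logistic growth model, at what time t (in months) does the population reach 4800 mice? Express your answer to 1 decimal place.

A = (K − N₀)/N₀ = (8230 − 208)/208 = 38.567.
Solve 8230/(1 + 38.567·e^(−0.39t)) = 4800: 1 + 38.567·e^(−0.39t) = 1.7146, so e^(−0.39t) = 0.0185282.
−0.39·t = ln(0.0185282) = -3.9885, so t = 3.9885/0.39 = 10.227.

10.2 months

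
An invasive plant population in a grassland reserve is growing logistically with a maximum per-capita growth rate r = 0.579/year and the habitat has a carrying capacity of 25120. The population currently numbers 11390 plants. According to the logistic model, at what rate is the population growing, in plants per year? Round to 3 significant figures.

dN/dt = rN(1 − N/K) = 0.579 × 11390 × (1 − 11390/25120).
1 − 11390/25120 = 0.54658; dN/dt = 0.579 × 11390 × 0.54658 = 3604.6.

3600 plants per year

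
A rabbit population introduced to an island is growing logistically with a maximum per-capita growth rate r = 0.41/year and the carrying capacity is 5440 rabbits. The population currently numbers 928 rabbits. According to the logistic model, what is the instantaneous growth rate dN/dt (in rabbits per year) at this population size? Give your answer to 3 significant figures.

dN/dt = rN(1 − N/K) = 0.41 × 928 × (1 − 928/5440).
1 − 928/5440 = 0.82941; dN/dt = 0.41 × 928 × 0.82941 = 315.57.

316 rabbits per year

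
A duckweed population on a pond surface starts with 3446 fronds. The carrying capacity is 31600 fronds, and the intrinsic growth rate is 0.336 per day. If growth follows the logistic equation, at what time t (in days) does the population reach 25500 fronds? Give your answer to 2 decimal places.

A = (K − N₀)/N₀ = (31600 − 3446)/3446 = 8.1701.
Solve 31600/(1 + 8.1701·e^(−0.336t)) = 25500: 1 + 8.1701·e^(−0.336t) = 1.2392, so e^(−0.336t) = 0.0292796.
−0.336·t = ln(0.0292796) = -3.5309, so t = 3.5309/0.336 = 10.509.

10.51 days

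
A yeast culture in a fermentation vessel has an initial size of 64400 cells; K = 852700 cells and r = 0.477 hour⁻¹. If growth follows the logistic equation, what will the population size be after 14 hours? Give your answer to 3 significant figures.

840000 cells

A = (K − N₀)/N₀ = (852700 − 64400)/64400 = 12.241.
N(t) = K/(1 + A·e^(−rt)) = 852700/(1 + 12.241×e^(−0.477×14)).
e^(−6.678) = 0.0012583; denominator = 1 + 12.241×0.0012583 = 1.0154.
N = 852700/1.0154 = 839766.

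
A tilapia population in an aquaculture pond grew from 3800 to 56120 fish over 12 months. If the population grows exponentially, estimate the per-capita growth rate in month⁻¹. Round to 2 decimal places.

From N(t) = N₀·e^(rt): e^(r·12) = 56120/3800 = 14.768.
r·12 = ln(14.768) = 2.6925, so r = 2.6925/12 = 0.22437.

0.22 per month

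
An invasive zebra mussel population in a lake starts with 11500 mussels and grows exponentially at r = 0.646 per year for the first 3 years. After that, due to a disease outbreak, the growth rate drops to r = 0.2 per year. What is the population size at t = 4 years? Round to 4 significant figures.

97550 mussels

Phase 1: N(3) = 11500·e^(0.646×3) = 11500·e^1.938 = 79865.7.
Phase 2 runs for 4 − 3 = 1 years at r = 0.2.
N(4) = 79865.7·e^(0.2×1) = 79865.7·e^0.2 = 97548.2.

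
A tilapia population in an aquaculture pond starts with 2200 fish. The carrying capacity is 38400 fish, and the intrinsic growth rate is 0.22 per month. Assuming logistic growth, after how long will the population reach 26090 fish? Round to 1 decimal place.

16.1 months

A = (K − N₀)/N₀ = (38400 − 2200)/2200 = 16.455.
Solve 38400/(1 + 16.455·e^(−0.22t)) = 26090: 1 + 16.455·e^(−0.22t) = 1.4718, so e^(−0.22t) = 0.0286746.
−0.22·t = ln(0.0286746) = -3.5517, so t = 3.5517/0.22 = 16.144.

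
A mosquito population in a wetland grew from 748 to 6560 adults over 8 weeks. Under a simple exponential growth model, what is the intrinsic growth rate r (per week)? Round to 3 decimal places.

0.271 per week

From N(t) = N₀·e^(rt): e^(r·8) = 6560/748 = 8.7701.
r·8 = ln(8.7701) = 2.1713, so r = 2.1713/8 = 0.27142.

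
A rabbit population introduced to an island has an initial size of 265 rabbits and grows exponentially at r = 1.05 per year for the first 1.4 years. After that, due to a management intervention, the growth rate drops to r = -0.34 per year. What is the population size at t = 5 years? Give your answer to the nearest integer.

339 rabbits

Phase 1: N(1.4) = 265·e^(1.05×1.4) = 265·e^1.47 = 1152.55.
Phase 2 runs for 5 − 1.4 = 3.6 years at r = -0.34.
N(5) = 1152.55·e^(-0.34×3.6) = 1152.55·e^-1.224 = 338.908.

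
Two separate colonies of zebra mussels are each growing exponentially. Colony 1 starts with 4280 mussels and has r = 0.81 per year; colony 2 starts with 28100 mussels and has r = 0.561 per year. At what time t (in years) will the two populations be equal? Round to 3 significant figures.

7.56 years

Set 4280·e^(0.81t) = 28100·e^(0.561t).
e^((0.81 − 0.561)t) = 28100/4280 → e^(0.249·t) = 6.5654.
0.249·t = ln(6.5654) = 1.8818, so t = 1.8818/0.249 = 7.5575.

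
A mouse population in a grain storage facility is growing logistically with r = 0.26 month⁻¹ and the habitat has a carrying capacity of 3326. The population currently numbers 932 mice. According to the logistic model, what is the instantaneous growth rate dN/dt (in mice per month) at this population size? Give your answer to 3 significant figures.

174 mice per month

dN/dt = rN(1 − N/K) = 0.26 × 932 × (1 − 932/3326).
1 − 932/3326 = 0.71978; dN/dt = 0.26 × 932 × 0.71978 = 174.42.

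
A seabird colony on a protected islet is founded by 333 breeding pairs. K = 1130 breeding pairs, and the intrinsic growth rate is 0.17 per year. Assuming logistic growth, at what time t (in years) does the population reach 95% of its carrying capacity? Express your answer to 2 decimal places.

A = (K − N₀)/N₀ = (1130 − 333)/333 = 2.3934.
Solve 1130/(1 + 2.3934·e^(−0.17t)) = 1073.5: 1 + 2.3934·e^(−0.17t) = 1.0526, so e^(−0.17t) = 0.0219904.
−0.17·t = ln(0.0219904) = -3.8172, so t = 3.8172/0.17 = 22.454.

22.45 years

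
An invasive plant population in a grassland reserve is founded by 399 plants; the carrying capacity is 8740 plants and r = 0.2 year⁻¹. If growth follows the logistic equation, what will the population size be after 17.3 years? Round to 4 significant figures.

5274 plants

A = (K − N₀)/N₀ = (8740 − 399)/399 = 20.905.
N(t) = K/(1 + A·e^(−rt)) = 8740/(1 + 20.905×e^(−0.2×17.3)).
e^(−3.46) = 0.03143; denominator = 1 + 20.905×0.03143 = 1.657.
N = 8740/1.657 = 5274.49.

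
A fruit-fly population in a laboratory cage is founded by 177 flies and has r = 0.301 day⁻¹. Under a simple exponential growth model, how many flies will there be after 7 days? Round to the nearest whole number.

1456 flies

N(t) = N₀·e^(rt) = 177 × e^(0.301×7) = 177 × e^2.107.
e^2.107 ≈ 8.2235, so N ≈ 177 × 8.2235 = 1455.57.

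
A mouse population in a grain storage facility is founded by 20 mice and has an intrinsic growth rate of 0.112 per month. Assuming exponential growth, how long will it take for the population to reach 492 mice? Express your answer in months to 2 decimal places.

Set N₀·e^(rt) = 492: e^(0.112·t) = 492/20 = 24.6.
0.112·t = ln(24.6) = 3.2027, so t = 3.2027/0.112 = 28.596.

28.60 months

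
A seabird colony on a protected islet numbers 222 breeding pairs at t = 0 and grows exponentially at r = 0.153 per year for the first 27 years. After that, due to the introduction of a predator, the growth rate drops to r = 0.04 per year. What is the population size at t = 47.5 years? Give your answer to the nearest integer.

31372 breeding pairs

Phase 1: N(27) = 222·e^(0.153×27) = 222·e^4.131 = 13817.3.
Phase 2 runs for 47.5 − 27 = 20.5 years at r = 0.04.
N(47.5) = 13817.3·e^(0.04×20.5) = 13817.3·e^0.82 = 31372.2.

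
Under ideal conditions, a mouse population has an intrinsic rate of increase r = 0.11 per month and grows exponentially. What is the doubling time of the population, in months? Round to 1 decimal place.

Doubling time t_d = ln(2)/r = 0.6931/0.11 = 6.3013.

6.3 months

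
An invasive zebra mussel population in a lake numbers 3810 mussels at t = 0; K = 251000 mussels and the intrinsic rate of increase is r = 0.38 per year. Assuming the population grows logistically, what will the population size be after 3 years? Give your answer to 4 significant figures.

A = (K − N₀)/N₀ = (251000 − 3810)/3810 = 64.879.
N(t) = K/(1 + A·e^(−rt)) = 251000/(1 + 64.879×e^(−0.38×3)).
e^(−1.14) = 0.31982; denominator = 1 + 64.879×0.31982 = 21.75.
N = 251000/21.75 = 11540.4.

11540 mussels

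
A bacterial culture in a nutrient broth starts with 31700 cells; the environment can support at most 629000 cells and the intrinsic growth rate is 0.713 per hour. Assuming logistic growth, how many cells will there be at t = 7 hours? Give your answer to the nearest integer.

A = (K − N₀)/N₀ = (629000 − 31700)/31700 = 18.842.
N(t) = K/(1 + A·e^(−rt)) = 629000/(1 + 18.842×e^(−0.713×7)).
e^(−4.991) = 0.0067989; denominator = 1 + 18.842×0.0067989 = 1.1281.
N = 629000/1.1281 = 557572.

557572 cells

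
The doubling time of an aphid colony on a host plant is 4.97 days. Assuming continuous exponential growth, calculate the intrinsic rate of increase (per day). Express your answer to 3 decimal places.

0.139 per day

r = ln(2)/t_d = 0.6931/4.97 = 0.13947.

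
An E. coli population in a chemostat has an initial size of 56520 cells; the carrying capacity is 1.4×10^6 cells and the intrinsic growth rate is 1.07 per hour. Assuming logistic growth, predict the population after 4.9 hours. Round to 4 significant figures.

A = (K − N₀)/N₀ = (1.4×10^6 − 56520)/56520 = 23.77.
N(t) = K/(1 + A·e^(−rt)) = 1.4×10^6/(1 + 23.77×e^(−1.07×4.9)).
e^(−5.243) = 0.0052844; denominator = 1 + 23.77×0.0052844 = 1.1256.
N = 1.4×10^6/1.1256 = 1.24377×10^6.

1244000 cells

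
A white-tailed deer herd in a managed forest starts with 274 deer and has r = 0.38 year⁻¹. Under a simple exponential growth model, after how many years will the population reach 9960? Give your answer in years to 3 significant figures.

Set N₀·e^(rt) = 9960: e^(0.38·t) = 9960/274 = 36.35.
0.38·t = ln(36.35) = 3.5932, so t = 3.5932/0.38 = 9.4558.

9.46 years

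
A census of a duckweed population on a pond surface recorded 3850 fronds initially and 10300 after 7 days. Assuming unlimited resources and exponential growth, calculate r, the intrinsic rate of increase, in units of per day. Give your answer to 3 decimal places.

From N(t) = N₀·e^(rt): e^(r·7) = 10300/3850 = 2.6753.
r·7 = ln(2.6753) = 0.98407, so r = 0.98407/7 = 0.14058.

0.141 per day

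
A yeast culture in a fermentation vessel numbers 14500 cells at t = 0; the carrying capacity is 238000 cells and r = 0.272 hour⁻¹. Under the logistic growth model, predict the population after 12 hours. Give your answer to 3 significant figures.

150000 cells

A = (K − N₀)/N₀ = (238000 − 14500)/14500 = 15.414.
N(t) = K/(1 + A·e^(−rt)) = 238000/(1 + 15.414×e^(−0.272×12)).
e^(−3.264) = 0.038235; denominator = 1 + 15.414×0.038235 = 1.5893.
N = 238000/1.5893 = 149747.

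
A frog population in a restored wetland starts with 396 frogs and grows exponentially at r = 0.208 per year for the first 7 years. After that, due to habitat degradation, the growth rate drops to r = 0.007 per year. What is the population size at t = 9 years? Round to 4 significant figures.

1722 frogs

Phase 1: N(7) = 396·e^(0.208×7) = 396·e^1.456 = 1698.35.
Phase 2 runs for 9 − 7 = 2 years at r = 0.007.
N(9) = 1698.35·e^(0.007×2) = 1698.35·e^0.014 = 1722.3.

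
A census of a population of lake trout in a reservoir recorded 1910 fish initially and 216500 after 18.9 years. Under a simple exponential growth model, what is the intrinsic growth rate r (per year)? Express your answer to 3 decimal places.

0.250 per year

From N(t) = N₀·e^(rt): e^(r·18.9) = 216500/1910 = 113.35.
r·18.9 = ln(113.35) = 4.7305, so r = 4.7305/18.9 = 0.25029.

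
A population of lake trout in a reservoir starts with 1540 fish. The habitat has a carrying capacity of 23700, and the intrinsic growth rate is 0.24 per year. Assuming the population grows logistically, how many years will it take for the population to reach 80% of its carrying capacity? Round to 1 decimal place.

A = (K − N₀)/N₀ = (23700 − 1540)/1540 = 14.39.
Solve 23700/(1 + 14.39·e^(−0.24t)) = 18960: 1 + 14.39·e^(−0.24t) = 1.25, so e^(−0.24t) = 0.0173736.
−0.24·t = ln(0.0173736) = -4.0528, so t = 4.0528/0.24 = 16.887.

16.9 years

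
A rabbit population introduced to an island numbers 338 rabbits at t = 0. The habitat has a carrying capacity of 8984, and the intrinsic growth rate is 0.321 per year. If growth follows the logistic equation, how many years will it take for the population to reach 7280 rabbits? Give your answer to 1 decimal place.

14.6 years

A = (K − N₀)/N₀ = (8984 − 338)/338 = 25.58.
Solve 8984/(1 + 25.58·e^(−0.321t)) = 7280: 1 + 25.58·e^(−0.321t) = 1.2341, so e^(−0.321t) = 0.00915039.
−0.321·t = ln(0.00915039) = -4.694, so t = 4.694/0.321 = 14.623.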